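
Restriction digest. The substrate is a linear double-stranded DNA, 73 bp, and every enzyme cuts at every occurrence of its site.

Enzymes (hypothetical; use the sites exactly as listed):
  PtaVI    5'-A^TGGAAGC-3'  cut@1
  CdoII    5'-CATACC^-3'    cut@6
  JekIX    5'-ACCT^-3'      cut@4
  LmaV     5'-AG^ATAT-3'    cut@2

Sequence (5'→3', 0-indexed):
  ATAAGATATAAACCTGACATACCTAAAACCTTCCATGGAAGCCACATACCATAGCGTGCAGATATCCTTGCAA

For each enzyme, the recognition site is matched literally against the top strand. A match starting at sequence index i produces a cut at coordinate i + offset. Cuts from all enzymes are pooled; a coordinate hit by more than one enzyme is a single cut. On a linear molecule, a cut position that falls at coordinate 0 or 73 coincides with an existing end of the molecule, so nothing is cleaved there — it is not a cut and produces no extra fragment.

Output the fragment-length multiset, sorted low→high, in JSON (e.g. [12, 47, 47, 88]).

Per-enzyme occurrences:
  PtaVI ATGGAAGC/1: at [34] ⇒ [35]
  CdoII CATACC/6: at [17, 44] ⇒ [23, 50]
  JekIX ACCT/4: at [11, 20, 27] ⇒ [15, 24, 31]
  LmaV AGATAT/2: at [3, 59] ⇒ [5, 61]

Pooled cuts: [5, 15, 23, 24, 31, 35, 50, 61]

Fragment lengths:
  [0,5): 5 bp
  [5,15): 10 bp
  [15,23): 8 bp
  [23,24): 1 bp
  [24,31): 7 bp
  [31,35): 4 bp
  [35,50): 15 bp
  [50,61): 11 bp
  [61,73): 12 bp

[1,4,5,7,8,10,11,12,15]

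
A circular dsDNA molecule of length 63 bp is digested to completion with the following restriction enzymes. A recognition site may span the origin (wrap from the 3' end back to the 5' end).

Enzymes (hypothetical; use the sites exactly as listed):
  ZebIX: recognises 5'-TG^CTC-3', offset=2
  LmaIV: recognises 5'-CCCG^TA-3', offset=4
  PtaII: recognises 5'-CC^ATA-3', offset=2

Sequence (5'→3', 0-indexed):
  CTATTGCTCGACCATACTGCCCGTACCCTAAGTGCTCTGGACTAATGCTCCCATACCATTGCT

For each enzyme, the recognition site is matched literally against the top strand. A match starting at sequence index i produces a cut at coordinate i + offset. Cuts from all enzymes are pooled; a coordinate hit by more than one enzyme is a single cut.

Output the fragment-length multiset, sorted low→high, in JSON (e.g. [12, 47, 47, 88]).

Per-enzyme occurrences:
  ZebIX TGCTC/2: at [4, 32, 45, 59] ⇒ [6, 34, 47, 61]
  LmaIV CCCGTA/4: at [19] ⇒ [23]
  PtaII CCATA/2: at [11, 50] ⇒ [13, 52]

Pooled cuts: [6, 13, 23, 34, 47, 52, 61]

Fragment lengths:
  6→13: 7 bp
  13→23: 10 bp
  23→34: 11 bp
  34→47: 13 bp
  47→52: 5 bp
  52→61: 9 bp
  61→6 (wrap): 63-61+6 = 8 bp

[5,7,8,9,10,11,13]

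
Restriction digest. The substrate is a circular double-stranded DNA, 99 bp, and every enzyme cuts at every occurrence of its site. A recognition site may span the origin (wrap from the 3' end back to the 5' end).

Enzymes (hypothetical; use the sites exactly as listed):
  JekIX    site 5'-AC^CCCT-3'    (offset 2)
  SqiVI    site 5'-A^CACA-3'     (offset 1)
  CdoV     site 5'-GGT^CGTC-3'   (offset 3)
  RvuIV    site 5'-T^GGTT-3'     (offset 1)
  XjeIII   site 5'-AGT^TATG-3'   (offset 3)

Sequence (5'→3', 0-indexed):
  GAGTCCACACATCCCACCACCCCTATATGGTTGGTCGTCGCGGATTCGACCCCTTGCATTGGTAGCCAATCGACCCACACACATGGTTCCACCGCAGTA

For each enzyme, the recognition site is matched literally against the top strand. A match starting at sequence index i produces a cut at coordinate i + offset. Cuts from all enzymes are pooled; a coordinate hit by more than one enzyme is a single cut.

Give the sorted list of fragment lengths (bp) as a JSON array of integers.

Scan for sites:
  JekIX (ACCCCT, off=2): starts [18, 48] → cuts [20, 50]
  SqiVI (ACACA, off=1): starts [6, 76, 78] → cuts [7, 77, 79]
  CdoV (GGTCGTC, off=3): starts [32] → cuts [35]
  RvuIV (TGGTT, off=1): starts [27, 83] → cuts [28, 84]
  XjeIII (AGTTATG, off=3): no sites

All cut coordinates (distinct, sorted): [7, 20, 28, 35, 50, 77, 79, 84]

Fragments:
  7→20: 13 bp
  20→28: 8 bp
  28→35: 7 bp
  35→50: 15 bp
  50→77: 27 bp
  77→79: 2 bp
  79→84: 5 bp
  84→7 (wrap): 99-84+7 = 22 bp

[2,5,7,8,13,15,22,27]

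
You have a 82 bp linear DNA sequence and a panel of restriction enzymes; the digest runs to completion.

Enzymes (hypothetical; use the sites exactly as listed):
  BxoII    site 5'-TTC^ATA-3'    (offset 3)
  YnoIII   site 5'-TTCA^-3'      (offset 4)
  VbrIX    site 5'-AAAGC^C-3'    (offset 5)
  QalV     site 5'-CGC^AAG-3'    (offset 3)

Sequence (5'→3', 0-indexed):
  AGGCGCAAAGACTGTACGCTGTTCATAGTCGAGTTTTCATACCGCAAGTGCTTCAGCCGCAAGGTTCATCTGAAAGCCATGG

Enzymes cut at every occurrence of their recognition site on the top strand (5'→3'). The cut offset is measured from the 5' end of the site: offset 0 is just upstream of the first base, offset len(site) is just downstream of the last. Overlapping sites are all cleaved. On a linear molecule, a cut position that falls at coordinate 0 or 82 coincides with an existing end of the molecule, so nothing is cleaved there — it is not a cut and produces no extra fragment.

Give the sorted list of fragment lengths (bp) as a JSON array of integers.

[1,1,5,5,6,8,9,10,13,24]

Site scan:
  BxoII (TTCATA, off=3): starts [21, 35] → cuts [24, 38]
  YnoIII (TTCA, off=4): starts [21, 35, 51, 64] → cuts [25, 39, 55, 68]
  VbrIX (AAAGCC, off=5): starts [72] → cuts [77]
  QalV (CGCAAG, off=3): starts [42, 57] → cuts [45, 60]

All cut coordinates (distinct, sorted): [24, 25, 38, 39, 45, 55, 60, 68, 77]

Fragment lengths:
  [0,24): 24 bp
  [24,25): 1 bp
  [25,38): 13 bp
  [38,39): 1 bp
  [39,45): 6 bp
  [45,55): 10 bp
  [55,60): 5 bp
  [60,68): 8 bp
  [68,77): 9 bp
  [77,82): 5 bp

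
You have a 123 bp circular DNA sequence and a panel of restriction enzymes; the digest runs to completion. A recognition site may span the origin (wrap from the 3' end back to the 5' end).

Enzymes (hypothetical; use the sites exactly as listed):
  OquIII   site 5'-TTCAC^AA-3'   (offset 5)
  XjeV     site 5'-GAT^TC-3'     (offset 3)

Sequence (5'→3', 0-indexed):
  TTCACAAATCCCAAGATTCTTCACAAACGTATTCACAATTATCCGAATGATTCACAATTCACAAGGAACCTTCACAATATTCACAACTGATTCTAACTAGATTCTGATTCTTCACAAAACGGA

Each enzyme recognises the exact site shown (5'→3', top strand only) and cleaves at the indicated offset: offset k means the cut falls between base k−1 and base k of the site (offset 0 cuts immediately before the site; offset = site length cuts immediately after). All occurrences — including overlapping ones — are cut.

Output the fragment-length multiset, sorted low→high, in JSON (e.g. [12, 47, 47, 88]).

Scan for sites:
  OquIII (TTCACAA, off=5): starts [0, 19, 31, 50, 57, 70, 79, 110] → cuts [5, 24, 36, 55, 62, 75, 84, 115]
  XjeV (GATTC, off=3): starts [14, 48, 88, 99, 105, 121] → cuts [1, 17, 51, 91, 102, 108]

All cut coordinates (distinct, sorted): [1, 5, 17, 24, 36, 51, 55, 62, 75, 84, 91, 102, 108, 115]

Fragments:
  1→5: 4 bp
  5→17: 12 bp
  17→24: 7 bp
  24→36: 12 bp
  36→51: 15 bp
  51→55: 4 bp
  55→62: 7 bp
  62→75: 13 bp
  75→84: 9 bp
  84→91: 7 bp
  91→102: 11 bp
  102→108: 6 bp
  108→115: 7 bp
  115→1 (wrap): 123-115+1 = 9 bp

[4,4,6,7,7,7,7,9,9,11,12,12,13,15]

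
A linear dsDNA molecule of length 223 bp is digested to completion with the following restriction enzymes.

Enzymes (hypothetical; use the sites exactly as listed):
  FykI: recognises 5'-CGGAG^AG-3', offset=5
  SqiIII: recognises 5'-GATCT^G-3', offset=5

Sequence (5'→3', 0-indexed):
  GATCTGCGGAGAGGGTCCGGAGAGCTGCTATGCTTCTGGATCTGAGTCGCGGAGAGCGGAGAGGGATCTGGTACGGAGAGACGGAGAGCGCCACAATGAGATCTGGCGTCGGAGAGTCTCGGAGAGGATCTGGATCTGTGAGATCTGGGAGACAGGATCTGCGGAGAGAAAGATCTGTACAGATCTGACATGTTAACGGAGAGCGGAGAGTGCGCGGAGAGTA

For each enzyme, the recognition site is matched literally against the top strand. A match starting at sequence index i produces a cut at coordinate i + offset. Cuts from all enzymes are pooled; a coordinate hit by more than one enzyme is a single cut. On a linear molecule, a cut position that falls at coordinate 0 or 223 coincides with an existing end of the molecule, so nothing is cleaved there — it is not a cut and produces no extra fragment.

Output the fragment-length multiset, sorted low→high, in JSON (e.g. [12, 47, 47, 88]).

[4,5,6,6,6,7,7,7,8,8,9,9,10,10,10,10,11,11,11,14,15,18,21]

Per-enzyme occurrences:
  FykI CGGAGAG/5: at [6, 17, 49, 56, 73, 81, 109, 119, 161, 196, 203, 214] ⇒ [11, 22, 54, 61, 78, 86, 114, 124, 166, 201, 208, 219]
  SqiIII GATCTG/5: at [0, 38, 64, 99, 126, 132, 141, 155, 171, 181] ⇒ [5, 43, 69, 104, 131, 137, 146, 160, 176, 186]

Pooled cuts: [5, 11, 22, 43, 54, 61, 69, 78, 86, 104, 114, 124, 131, 137, 146, 160, 166, 176, 186, 201, 208, 219]

Fragment lengths:
  [0,5): 5 bp
  [5,11): 6 bp
  [11,22): 11 bp
  [22,43): 21 bp
  [43,54): 11 bp
  [54,61): 7 bp
  [61,69): 8 bp
  [69,78): 9 bp
  [78,86): 8 bp
  [86,104): 18 bp
  [104,114): 10 bp
  [114,124): 10 bp
  [124,131): 7 bp
  [131,137): 6 bp
  [137,146): 9 bp
  [146,160): 14 bp
  [160,166): 6 bp
  [166,176): 10 bp
  [176,186): 10 bp
  [186,201): 15 bp
  [201,208): 7 bp
  [208,219): 11 bp
  [219,223): 4 bp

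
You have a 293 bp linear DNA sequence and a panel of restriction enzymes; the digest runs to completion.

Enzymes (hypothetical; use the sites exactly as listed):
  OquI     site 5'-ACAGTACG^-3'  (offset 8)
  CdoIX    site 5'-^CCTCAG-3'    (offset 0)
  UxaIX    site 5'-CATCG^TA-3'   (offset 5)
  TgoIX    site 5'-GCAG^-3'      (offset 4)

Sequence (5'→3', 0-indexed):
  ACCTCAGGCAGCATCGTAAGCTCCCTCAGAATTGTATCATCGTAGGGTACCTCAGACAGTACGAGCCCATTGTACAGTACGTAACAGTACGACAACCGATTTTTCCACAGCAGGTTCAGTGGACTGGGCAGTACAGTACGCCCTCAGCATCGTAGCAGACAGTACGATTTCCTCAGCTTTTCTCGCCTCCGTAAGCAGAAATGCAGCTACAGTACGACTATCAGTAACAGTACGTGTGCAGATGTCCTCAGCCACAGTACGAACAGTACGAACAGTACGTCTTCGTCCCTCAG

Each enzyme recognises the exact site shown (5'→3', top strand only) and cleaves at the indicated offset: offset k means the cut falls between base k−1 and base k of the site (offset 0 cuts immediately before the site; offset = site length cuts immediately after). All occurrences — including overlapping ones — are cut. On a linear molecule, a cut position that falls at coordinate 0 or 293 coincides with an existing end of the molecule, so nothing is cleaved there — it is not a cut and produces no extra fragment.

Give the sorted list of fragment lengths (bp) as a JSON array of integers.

[1,1,4,4,5,6,6,7,7,7,8,8,8,9,9,9,10,10,10,11,14,16,18,18,18,19,22,28]

Per-enzyme occurrences:
  OquI (ACAGTACG, off=8): starts [55, 73, 83, 132, 158, 208, 226, 253, 262, 271] → cuts [63, 81, 91, 140, 166, 216, 234, 261, 270, 279]
  CdoIX (CCTCAG, off=0): starts [1, 23, 49, 141, 170, 245, 287] → cuts [1, 23, 49, 141, 170, 245, 287]
  UxaIX (CATCGTA, off=5): starts [11, 37, 147] → cuts [16, 42, 152]
  TgoIX (GCAG, off=4): starts [7, 109, 127, 154, 194, 202, 237] → cuts [11, 113, 131, 158, 198, 206, 241]

Pooled cuts: [1, 11, 16, 23, 42, 49, 63, 81, 91, 113, 131, 140, 141, 152, 158, 166, 170, 198, 206, 216, 234, 241, 245, 261, 270, 279, 287]

Fragment lengths:
  [0,1): 1 bp
  [1,11): 10 bp
  [11,16): 5 bp
  [16,23): 7 bp
  [23,42): 19 bp
  [42,49): 7 bp
  [49,63): 14 bp
  [63,81): 18 bp
  [81,91): 10 bp
  [91,113): 22 bp
  [113,131): 18 bp
  [131,140): 9 bp
  [140,141): 1 bp
  [141,152): 11 bp
  [152,158): 6 bp
  [158,166): 8 bp
  [166,170): 4 bp
  [170,198): 28 bp
  [198,206): 8 bp
  [206,216): 10 bp
  [216,234): 18 bp
  [234,241): 7 bp
  [241,245): 4 bp
  [245,261): 16 bp
  [261,270): 9 bp
  [270,279): 9 bp
  [279,287): 8 bp
  [287,293): 6 bp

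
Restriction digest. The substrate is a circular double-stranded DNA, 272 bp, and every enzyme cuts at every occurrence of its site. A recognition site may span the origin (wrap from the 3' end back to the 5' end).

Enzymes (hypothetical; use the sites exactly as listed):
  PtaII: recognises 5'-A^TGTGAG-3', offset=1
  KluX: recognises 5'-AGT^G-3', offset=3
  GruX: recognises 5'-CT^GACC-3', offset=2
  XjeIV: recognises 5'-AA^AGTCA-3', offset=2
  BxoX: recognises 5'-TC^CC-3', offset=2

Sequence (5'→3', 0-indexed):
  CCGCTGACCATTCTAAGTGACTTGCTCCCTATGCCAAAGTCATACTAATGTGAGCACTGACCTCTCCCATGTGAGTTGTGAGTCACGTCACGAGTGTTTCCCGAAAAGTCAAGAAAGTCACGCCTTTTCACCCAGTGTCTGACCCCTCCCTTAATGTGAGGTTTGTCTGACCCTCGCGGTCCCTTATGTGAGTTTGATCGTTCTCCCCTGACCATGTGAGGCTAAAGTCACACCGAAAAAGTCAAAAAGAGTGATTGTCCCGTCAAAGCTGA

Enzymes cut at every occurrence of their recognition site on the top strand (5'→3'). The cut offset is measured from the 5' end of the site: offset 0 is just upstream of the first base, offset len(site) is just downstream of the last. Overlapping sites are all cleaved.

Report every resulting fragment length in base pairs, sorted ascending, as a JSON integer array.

[3,4,4,5,5,5,6,6,7,7,8,8,9,9,10,10,11,11,11,13,13,13,14,14,19,21,26]

Scan for sites:
  PtaII ATGTGAG/1: at [47, 68, 153, 185, 213] ⇒ [48, 69, 154, 186, 214]
  KluX AGTG/3: at [15, 92, 133, 249] ⇒ [18, 95, 136, 252]
  GruX CTGACC/2: at [3, 56, 138, 166, 207, 268] ⇒ [5, 58, 140, 168, 209, 270]
  XjeIV AAAGTCA/2: at [35, 104, 113, 223, 237] ⇒ [37, 106, 115, 225, 239]
  BxoX TCCC/2: at [25, 64, 98, 146, 179, 203, 257] ⇒ [27, 66, 100, 148, 181, 205, 259]

All cut coordinates (distinct, sorted): [5, 18, 27, 37, 48, 58, 66, 69, 95, 100, 106, 115, 136, 140, 148, 154, 168, 181, 186, 205, 209, 214, 225, 239, 252, 259, 270]

Fragments:
  5→18: 13 bp
  18→27: 9 bp
  27→37: 10 bp
  37→48: 11 bp
  48→58: 10 bp
  58→66: 8 bp
  66→69: 3 bp
  69→95: 26 bp
  95→100: 5 bp
  100→106: 6 bp
  106→115: 9 bp
  115→136: 21 bp
  136→140: 4 bp
  140→148: 8 bp
  148→154: 6 bp
  154→168: 14 bp
  168→181: 13 bp
  181→186: 5 bp
  186→205: 19 bp
  205→209: 4 bp
  209→214: 5 bp
  214→225: 11 bp
  225→239: 14 bp
  239→252: 13 bp
  252→259: 7 bp
  259→270: 11 bp
  270→5 (wrap): 272-270+5 = 7 bp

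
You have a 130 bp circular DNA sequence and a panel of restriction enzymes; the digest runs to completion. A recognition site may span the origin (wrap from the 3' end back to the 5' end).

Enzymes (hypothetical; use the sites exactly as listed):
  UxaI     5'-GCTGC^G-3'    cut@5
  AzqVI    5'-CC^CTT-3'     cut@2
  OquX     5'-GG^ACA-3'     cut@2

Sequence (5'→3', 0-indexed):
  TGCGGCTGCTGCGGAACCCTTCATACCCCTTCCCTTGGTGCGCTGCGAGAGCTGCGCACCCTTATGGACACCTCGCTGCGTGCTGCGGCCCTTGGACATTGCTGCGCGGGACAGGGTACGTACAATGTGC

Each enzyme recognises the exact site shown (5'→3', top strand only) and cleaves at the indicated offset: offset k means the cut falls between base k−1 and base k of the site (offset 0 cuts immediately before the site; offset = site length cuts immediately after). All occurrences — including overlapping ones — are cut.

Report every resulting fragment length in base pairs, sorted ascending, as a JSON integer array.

[4,5,5,5,5,6,7,7,9,9,10,10,12,13,23]

Site scan:
  UxaI GCTGCG/5: at [7, 41, 50, 74, 81, 100, 128] ⇒ [3, 12, 46, 55, 79, 86, 105]
  AzqVI CCCTT/2: at [16, 26, 31, 58, 88] ⇒ [18, 28, 33, 60, 90]
  OquX GGACA/2: at [65, 93, 108] ⇒ [67, 95, 110]

Pooled cuts: [3, 12, 18, 28, 33, 46, 55, 60, 67, 79, 86, 90, 95, 105, 110]

Fragment lengths:
  3→12: 9 bp
  12→18: 6 bp
  18→28: 10 bp
  28→33: 5 bp
  33→46: 13 bp
  46→55: 9 bp
  55→60: 5 bp
  60→67: 7 bp
  67→79: 12 bp
  79→86: 7 bp
  86→90: 4 bp
  90→95: 5 bp
  95→105: 10 bp
  105→110: 5 bp
  110→3 (wrap): 130-110+3 = 23 bp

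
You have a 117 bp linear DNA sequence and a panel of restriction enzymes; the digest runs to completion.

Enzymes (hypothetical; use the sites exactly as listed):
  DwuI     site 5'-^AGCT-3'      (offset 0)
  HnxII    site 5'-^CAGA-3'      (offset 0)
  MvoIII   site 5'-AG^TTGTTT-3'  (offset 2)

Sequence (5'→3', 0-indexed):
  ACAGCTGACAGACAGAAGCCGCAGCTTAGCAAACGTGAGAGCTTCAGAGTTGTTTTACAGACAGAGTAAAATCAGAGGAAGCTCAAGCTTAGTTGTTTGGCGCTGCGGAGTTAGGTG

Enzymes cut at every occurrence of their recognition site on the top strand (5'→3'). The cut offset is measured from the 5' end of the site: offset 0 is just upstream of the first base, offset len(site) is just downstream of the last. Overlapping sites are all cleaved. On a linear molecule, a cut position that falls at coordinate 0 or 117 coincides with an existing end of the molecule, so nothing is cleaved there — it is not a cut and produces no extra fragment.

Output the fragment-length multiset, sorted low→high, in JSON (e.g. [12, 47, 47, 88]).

[2,4,4,5,5,6,6,7,7,8,10,11,17,25]

Scan for sites:
  DwuI AGCT/0: at [2, 22, 39, 79, 85] ⇒ [2, 22, 39, 79, 85]
  HnxII CAGA/0: at [8, 12, 44, 57, 61, 72] ⇒ [8, 12, 44, 57, 61, 72]
  MvoIII AGTTGTTT/2: at [47, 90] ⇒ [49, 92]

Pooled cuts: [2, 8, 12, 22, 39, 44, 49, 57, 61, 72, 79, 85, 92]

Fragment lengths:
  [0,2): 2 bp
  [2,8): 6 bp
  [8,12): 4 bp
  [12,22): 10 bp
  [22,39): 17 bp
  [39,44): 5 bp
  [44,49): 5 bp
  [49,57): 8 bp
  [57,61): 4 bp
  [61,72): 11 bp
  [72,79): 7 bp
  [79,85): 6 bp
  [85,92): 7 bp
  [92,117): 25 bp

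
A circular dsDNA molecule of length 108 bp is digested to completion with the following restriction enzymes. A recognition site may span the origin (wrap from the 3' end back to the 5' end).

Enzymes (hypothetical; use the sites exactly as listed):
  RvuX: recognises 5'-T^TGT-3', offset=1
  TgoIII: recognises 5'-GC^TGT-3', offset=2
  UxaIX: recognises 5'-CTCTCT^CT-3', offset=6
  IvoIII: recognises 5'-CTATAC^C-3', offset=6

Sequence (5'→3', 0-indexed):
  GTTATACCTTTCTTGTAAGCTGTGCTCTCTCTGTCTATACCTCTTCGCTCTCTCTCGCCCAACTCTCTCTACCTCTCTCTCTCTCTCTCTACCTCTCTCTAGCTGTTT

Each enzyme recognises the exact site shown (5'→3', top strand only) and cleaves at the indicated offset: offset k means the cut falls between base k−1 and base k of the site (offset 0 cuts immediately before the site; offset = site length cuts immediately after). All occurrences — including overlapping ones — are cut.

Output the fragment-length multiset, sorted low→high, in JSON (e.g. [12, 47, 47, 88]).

[2,2,2,2,2,4,5,7,10,10,10,10,13,14,15]

Scan for sites:
  RvuX (TTGT, off=1): starts [12, 106] → cuts [13, 107]
  TgoIII (GCTGT, off=2): starts [18, 101] → cuts [20, 103]
  UxaIX (CTCTCTCT, off=6): starts [24, 47, 62, 72, 74, 76, 78, 80, 82, 92] → cuts [30, 53, 68, 78, 80, 82, 84, 86, 88, 98]
  IvoIII (CTATACC, off=6): starts [34] → cuts [40]

Pooled cuts: [13, 20, 30, 40, 53, 68, 78, 80, 82, 84, 86, 88, 98, 103, 107]

Fragment lengths:
  13→20: 7 bp
  20→30: 10 bp
  30→40: 10 bp
  40→53: 13 bp
  53→68: 15 bp
  68→78: 10 bp
  78→80: 2 bp
  80→82: 2 bp
  82→84: 2 bp
  84→86: 2 bp
  86→88: 2 bp
  88→98: 10 bp
  98→103: 5 bp
  103→107: 4 bp
  107→13 (wrap): 108-107+13 = 14 bp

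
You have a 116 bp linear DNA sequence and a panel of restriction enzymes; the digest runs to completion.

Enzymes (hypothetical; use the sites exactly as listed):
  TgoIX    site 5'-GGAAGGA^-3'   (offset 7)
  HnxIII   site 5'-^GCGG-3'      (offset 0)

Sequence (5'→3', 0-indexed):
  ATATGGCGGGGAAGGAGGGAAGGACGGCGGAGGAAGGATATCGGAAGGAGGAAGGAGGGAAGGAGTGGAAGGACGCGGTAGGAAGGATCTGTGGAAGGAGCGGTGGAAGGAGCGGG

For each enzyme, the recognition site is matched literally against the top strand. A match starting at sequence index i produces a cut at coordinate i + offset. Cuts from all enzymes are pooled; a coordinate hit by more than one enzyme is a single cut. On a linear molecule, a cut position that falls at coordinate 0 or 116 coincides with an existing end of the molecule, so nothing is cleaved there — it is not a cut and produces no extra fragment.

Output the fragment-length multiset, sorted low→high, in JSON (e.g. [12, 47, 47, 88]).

[1,2,5,5,7,8,8,9,11,11,12,12,12,13]

Scan for sites:
  TgoIX GGAAGGA/7: at [9, 17, 31, 42, 49, 57, 66, 80, 92, 104] ⇒ [16, 24, 38, 49, 56, 64, 73, 87, 99, 111]
  HnxIII GCGG/0: at [5, 26, 74, 99, 111] ⇒ [5, 26, 74, 99, 111]

All cut coordinates (distinct, sorted): [5, 16, 24, 26, 38, 49, 56, 64, 73, 74, 87, 99, 111]

Fragments:
  [0,5): 5 bp
  [5,16): 11 bp
  [16,24): 8 bp
  [24,26): 2 bp
  [26,38): 12 bp
  [38,49): 11 bp
  [49,56): 7 bp
  [56,64): 8 bp
  [64,73): 9 bp
  [73,74): 1 bp
  [74,87): 13 bp
  [87,99): 12 bp
  [99,111): 12 bp
  [111,116): 5 bp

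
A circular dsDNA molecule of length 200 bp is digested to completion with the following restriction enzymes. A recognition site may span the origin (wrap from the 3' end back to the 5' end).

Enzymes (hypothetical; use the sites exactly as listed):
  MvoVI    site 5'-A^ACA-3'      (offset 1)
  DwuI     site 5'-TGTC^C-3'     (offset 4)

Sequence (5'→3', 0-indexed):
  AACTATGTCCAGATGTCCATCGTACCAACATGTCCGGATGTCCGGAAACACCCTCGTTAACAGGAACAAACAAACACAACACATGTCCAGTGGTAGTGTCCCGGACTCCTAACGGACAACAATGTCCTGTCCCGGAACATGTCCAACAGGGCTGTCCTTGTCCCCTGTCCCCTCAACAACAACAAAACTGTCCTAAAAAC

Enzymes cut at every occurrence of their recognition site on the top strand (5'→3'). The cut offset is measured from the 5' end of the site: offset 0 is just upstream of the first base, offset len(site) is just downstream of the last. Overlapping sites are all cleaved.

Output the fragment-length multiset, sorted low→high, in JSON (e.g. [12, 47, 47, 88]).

Per-enzyme occurrences:
  MvoVI (AACA, off=1): starts [26, 46, 58, 64, 68, 72, 77, 117, 135, 144, 174, 177, 180, 197] → cuts [27, 47, 59, 65, 69, 73, 78, 118, 136, 145, 175, 178, 181, 198]
  DwuI (TGTCC, off=4): starts [5, 13, 30, 38, 83, 96, 122, 127, 139, 152, 158, 165, 188] → cuts [9, 17, 34, 42, 87, 100, 126, 131, 143, 156, 162, 169, 192]

Pooled cuts: [9, 17, 27, 34, 42, 47, 59, 65, 69, 73, 78, 87, 100, 118, 126, 131, 136, 143, 145, 156, 162, 169, 175, 178, 181, 192, 198]

Fragments:
  9→17: 8 bp
  17→27: 10 bp
  27→34: 7 bp
  34→42: 8 bp
  42→47: 5 bp
  47→59: 12 bp
  59→65: 6 bp
  65→69: 4 bp
  69→73: 4 bp
  73→78: 5 bp
  78→87: 9 bp
  87→100: 13 bp
  100→118: 18 bp
  118→126: 8 bp
  126→131: 5 bp
  131→136: 5 bp
  136→143: 7 bp
  143→145: 2 bp
  145→156: 11 bp
  156→162: 6 bp
  162→169: 7 bp
  169→175: 6 bp
  175→178: 3 bp
  178→181: 3 bp
  181→192: 11 bp
  192→198: 6 bp
  198→9 (wrap): 200-198+9 = 11 bp

[2,3,3,4,4,5,5,5,5,6,6,6,6,7,7,7,8,8,8,9,10,11,11,11,12,13,18]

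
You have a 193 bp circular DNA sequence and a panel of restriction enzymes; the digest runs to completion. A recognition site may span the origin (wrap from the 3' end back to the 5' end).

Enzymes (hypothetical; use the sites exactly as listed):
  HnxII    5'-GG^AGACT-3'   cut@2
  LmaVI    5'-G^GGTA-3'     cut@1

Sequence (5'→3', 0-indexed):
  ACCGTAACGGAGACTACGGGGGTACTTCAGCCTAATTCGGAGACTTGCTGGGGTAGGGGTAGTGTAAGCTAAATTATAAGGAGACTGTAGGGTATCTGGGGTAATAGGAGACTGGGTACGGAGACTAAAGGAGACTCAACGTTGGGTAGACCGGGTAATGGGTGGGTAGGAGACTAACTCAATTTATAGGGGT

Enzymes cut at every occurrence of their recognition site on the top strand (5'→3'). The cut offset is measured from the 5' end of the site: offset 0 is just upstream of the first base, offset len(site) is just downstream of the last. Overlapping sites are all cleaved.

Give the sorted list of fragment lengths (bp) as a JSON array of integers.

[6,6,6,7,9,9,9,9,10,10,11,11,13,13,20,20,24]

Per-enzyme occurrences:
  HnxII (GGAGACT, off=2): starts [8, 38, 79, 106, 119, 129, 168] → cuts [10, 40, 81, 108, 121, 131, 170]
  LmaVI (GGGTA, off=1): starts [19, 50, 56, 89, 98, 113, 143, 152, 163, 189] → cuts [20, 51, 57, 90, 99, 114, 144, 153, 164, 190]

Pooled cuts: [10, 20, 40, 51, 57, 81, 90, 99, 108, 114, 121, 131, 144, 153, 164, 170, 190]

Fragments:
  10→20: 10 bp
  20→40: 20 bp
  40→51: 11 bp
  51→57: 6 bp
  57→81: 24 bp
  81→90: 9 bp
  90→99: 9 bp
  99→108: 9 bp
  108→114: 6 bp
  114→121: 7 bp
  121→131: 10 bp
  131→144: 13 bp
  144→153: 9 bp
  153→164: 11 bp
  164→170: 6 bp
  170→190: 20 bp
  190→10 (wrap): 193-190+10 = 13 bp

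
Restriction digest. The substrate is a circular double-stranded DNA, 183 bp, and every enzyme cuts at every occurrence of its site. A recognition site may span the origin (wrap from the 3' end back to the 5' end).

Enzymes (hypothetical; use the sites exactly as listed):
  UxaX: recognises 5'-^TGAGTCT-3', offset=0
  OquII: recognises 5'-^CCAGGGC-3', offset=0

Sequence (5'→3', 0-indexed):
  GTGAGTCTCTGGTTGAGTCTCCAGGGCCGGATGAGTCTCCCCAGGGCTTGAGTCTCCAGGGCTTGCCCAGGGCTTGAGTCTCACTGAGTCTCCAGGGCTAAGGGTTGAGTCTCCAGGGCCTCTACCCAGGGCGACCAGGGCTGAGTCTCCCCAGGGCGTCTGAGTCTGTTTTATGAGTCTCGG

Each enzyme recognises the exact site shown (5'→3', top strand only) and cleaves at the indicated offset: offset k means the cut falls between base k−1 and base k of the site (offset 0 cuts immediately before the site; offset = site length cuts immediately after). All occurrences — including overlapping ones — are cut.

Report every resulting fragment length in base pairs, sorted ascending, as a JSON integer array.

[7,7,7,7,7,8,8,9,9,9,10,10,11,11,11,12,13,13,14]

Per-enzyme occurrences:
  UxaX (TGAGTCT, off=0): starts [1, 13, 31, 48, 74, 84, 105, 141, 160, 173] → cuts [1, 13, 31, 48, 74, 84, 105, 141, 160, 173]
  OquII (CCAGGGC, off=0): starts [20, 40, 55, 66, 91, 112, 125, 134, 150] → cuts [20, 40, 55, 66, 91, 112, 125, 134, 150]

Pooled cuts: [1, 13, 20, 31, 40, 48, 55, 66, 74, 84, 91, 105, 112, 125, 134, 141, 150, 160, 173]

Fragments:
  1→13: 12 bp
  13→20: 7 bp
  20→31: 11 bp
  31→40: 9 bp
  40→48: 8 bp
  48→55: 7 bp
  55→66: 11 bp
  66→74: 8 bp
  74→84: 10 bp
  84→91: 7 bp
  91→105: 14 bp
  105→112: 7 bp
  112→125: 13 bp
  125→134: 9 bp
  134→141: 7 bp
  141→150: 9 bp
  150→160: 10 bp
  160→173: 13 bp
  173→1 (wrap): 183-173+1 = 11 bp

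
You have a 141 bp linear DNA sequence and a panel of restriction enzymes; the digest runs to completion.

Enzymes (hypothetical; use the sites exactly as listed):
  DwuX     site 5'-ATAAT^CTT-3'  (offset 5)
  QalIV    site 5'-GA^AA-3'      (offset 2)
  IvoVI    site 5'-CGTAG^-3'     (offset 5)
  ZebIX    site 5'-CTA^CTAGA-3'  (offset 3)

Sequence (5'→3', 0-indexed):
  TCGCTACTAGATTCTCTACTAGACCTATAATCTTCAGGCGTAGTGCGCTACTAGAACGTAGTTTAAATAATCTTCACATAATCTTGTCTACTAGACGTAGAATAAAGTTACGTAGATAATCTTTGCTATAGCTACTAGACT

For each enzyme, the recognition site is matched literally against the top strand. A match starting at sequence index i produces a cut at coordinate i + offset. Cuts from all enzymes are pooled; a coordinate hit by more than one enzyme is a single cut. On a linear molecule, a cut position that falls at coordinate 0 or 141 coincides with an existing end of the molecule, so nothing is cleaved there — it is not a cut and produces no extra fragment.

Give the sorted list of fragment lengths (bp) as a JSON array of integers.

[5,6,7,7,8,10,10,11,11,12,12,13,14,15]

Scan for sites:
  DwuX (ATAATCTT, off=5): starts [26, 66, 77, 115] → cuts [31, 71, 82, 120]
  QalIV (GAAA, off=2): no sites
  IvoVI (CGTAG, off=5): starts [38, 56, 95, 110] → cuts [43, 61, 100, 115]
  ZebIX (CTACTAGA, off=3): starts [3, 15, 47, 87, 131] → cuts [6, 18, 50, 90, 134]

All cut coordinates (distinct, sorted): [6, 18, 31, 43, 50, 61, 71, 82, 90, 100, 115, 120, 134]

Fragment lengths:
  [0,6): 6 bp
  [6,18): 12 bp
  [18,31): 13 bp
  [31,43): 12 bp
  [43,50): 7 bp
  [50,61): 11 bp
  [61,71): 10 bp
  [71,82): 11 bp
  [82,90): 8 bp
  [90,100): 10 bp
  [100,115): 15 bp
  [115,120): 5 bp
  [120,134): 14 bp
  [134,141): 7 bp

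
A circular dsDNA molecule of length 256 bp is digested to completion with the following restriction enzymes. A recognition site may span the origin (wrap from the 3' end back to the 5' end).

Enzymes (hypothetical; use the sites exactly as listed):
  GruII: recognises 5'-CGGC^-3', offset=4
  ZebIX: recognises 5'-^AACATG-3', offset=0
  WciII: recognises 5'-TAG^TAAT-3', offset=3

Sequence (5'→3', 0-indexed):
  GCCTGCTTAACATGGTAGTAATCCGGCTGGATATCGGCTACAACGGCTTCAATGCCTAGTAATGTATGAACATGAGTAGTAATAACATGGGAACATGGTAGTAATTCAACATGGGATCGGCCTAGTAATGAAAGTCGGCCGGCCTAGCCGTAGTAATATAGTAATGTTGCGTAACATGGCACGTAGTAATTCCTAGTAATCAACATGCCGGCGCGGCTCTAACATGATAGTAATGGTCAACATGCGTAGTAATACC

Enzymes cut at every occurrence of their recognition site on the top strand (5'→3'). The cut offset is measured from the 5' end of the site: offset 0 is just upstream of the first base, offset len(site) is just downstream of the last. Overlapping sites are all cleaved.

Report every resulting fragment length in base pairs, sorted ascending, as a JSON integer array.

[3,4,4,4,5,5,6,8,8,8,9,9,9,10,10,10,10,10,11,11,11,11,11,12,14,14,14,15]

Per-enzyme occurrences:
  GruII CGGC/4: at [23, 34, 43, 117, 135, 139, 208, 213] ⇒ [27, 38, 47, 121, 139, 143, 212, 217]
  ZebIX AACATG/0: at [8, 68, 83, 91, 107, 172, 201, 220, 238] ⇒ [8, 68, 83, 91, 107, 172, 201, 220, 238]
  WciII TAGTAAT/3: at [15, 56, 76, 98, 122, 150, 158, 183, 193, 227, 246] ⇒ [18, 59, 79, 101, 125, 153, 161, 186, 196, 230, 249]

Pooled cuts: [8, 18, 27, 38, 47, 59, 68, 79, 83, 91, 101, 107, 121, 125, 139, 143, 153, 161, 172, 186, 196, 201, 212, 217, 220, 230, 238, 249]

Fragments:
  8→18: 10 bp
  18→27: 9 bp
  27→38: 11 bp
  38→47: 9 bp
  47→59: 12 bp
  59→68: 9 bp
  68→79: 11 bp
  79→83: 4 bp
  83→91: 8 bp
  91→101: 10 bp
  101→107: 6 bp
  107→121: 14 bp
  121→125: 4 bp
  125→139: 14 bp
  139→143: 4 bp
  143→153: 10 bp
  153→161: 8 bp
  161→172: 11 bp
  172→186: 14 bp
  186→196: 10 bp
  196→201: 5 bp
  201→212: 11 bp
  212→217: 5 bp
  217→220: 3 bp
  220→230: 10 bp
  230→238: 8 bp
  238→249: 11 bp
  249→8 (wrap): 256-249+8 = 15 bp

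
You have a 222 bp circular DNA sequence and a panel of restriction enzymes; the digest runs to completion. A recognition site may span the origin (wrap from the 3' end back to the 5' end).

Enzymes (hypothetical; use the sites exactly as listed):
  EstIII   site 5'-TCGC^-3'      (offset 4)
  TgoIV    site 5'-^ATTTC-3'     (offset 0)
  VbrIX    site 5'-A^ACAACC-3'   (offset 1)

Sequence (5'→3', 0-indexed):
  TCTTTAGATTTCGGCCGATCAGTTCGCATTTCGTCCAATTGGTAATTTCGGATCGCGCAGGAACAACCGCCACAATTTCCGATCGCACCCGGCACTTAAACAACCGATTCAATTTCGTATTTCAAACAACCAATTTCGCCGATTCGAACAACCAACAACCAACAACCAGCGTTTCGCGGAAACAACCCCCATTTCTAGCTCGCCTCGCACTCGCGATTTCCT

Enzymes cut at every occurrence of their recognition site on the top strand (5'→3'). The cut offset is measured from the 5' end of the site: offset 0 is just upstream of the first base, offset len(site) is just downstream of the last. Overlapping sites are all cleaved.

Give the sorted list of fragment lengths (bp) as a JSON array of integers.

Per-enzyme occurrences:
  EstIII TCGC/4: at [23, 52, 82, 135, 173, 199, 204, 210] ⇒ [27, 56, 86, 139, 177, 203, 208, 214]
  TgoIV ATTTC/0: at [7, 27, 44, 74, 111, 118, 132, 190, 215] ⇒ [7, 27, 44, 74, 111, 118, 132, 190, 215]
  VbrIX AACAACC/1: at [61, 98, 124, 146, 153, 160, 180] ⇒ [62, 99, 125, 147, 154, 161, 181]

All cut coordinates (distinct, sorted): [7, 27, 44, 56, 62, 74, 86, 99, 111, 118, 125, 132, 139, 147, 154, 161, 177, 181, 190, 203, 208, 214, 215]

Fragments:
  7→27: 20 bp
  27→44: 17 bp
  44→56: 12 bp
  56→62: 6 bp
  62→74: 12 bp
  74→86: 12 bp
  86→99: 13 bp
  99→111: 12 bp
  111→118: 7 bp
  118→125: 7 bp
  125→132: 7 bp
  132→139: 7 bp
  139→147: 8 bp
  147→154: 7 bp
  154→161: 7 bp
  161→177: 16 bp
  177→181: 4 bp
  181→190: 9 bp
  190→203: 13 bp
  203→208: 5 bp
  208→214: 6 bp
  214→215: 1 bp
  215→7 (wrap): 222-215+7 = 14 bp

[1,4,5,6,6,7,7,7,7,7,7,8,9,12,12,12,12,13,13,14,16,17,20]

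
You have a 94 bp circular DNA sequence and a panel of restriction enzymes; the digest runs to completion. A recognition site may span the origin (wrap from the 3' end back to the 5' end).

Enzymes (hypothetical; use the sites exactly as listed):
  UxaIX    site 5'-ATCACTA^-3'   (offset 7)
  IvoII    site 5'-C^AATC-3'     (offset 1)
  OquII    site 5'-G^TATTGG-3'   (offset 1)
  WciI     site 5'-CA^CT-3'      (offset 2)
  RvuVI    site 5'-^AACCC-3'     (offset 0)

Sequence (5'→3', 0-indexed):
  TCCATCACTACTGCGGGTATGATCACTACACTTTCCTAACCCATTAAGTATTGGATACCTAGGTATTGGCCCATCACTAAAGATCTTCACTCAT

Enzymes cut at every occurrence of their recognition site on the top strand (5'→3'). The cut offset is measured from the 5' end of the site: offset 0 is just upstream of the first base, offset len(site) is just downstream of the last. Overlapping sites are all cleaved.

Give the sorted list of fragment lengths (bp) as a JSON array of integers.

Per-enzyme occurrences:
  UxaIX ATCACTA/7: at [3, 21, 72] ⇒ [10, 28, 79]
  IvoII (CAATC, off=1): no sites
  OquII GTATTGG/1: at [47, 62] ⇒ [48, 63]
  WciI CACT/2: at [5, 23, 28, 74, 87] ⇒ [7, 25, 30, 76, 89]
  RvuVI AACCC/0: at [37] ⇒ [37]

All cut coordinates (distinct, sorted): [7, 10, 25, 28, 30, 37, 48, 63, 76, 79, 89]

Fragments:
  7→10: 3 bp
  10→25: 15 bp
  25→28: 3 bp
  28→30: 2 bp
  30→37: 7 bp
  37→48: 11 bp
  48→63: 15 bp
  63→76: 13 bp
  76→79: 3 bp
  79→89: 10 bp
  89→7 (wrap): 94-89+7 = 12 bp

[2,3,3,3,7,10,11,12,13,15,15]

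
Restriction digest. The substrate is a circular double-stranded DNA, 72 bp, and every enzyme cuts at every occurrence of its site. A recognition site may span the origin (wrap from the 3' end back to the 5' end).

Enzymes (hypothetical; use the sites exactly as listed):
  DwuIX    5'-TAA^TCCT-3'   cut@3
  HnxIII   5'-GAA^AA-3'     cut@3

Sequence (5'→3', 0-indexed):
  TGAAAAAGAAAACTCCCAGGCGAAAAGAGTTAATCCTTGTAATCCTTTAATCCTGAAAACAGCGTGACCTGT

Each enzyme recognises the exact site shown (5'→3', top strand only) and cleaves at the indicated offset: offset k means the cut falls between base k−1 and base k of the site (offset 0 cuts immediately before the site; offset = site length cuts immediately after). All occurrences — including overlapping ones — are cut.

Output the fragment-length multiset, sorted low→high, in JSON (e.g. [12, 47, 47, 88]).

Per-enzyme occurrences:
  DwuIX TAATCCT/3: at [30, 39, 47] ⇒ [33, 42, 50]
  HnxIII GAAAA/3: at [1, 7, 21, 54] ⇒ [4, 10, 24, 57]

Pooled cuts: [4, 10, 24, 33, 42, 50, 57]

Fragments:
  4→10: 6 bp
  10→24: 14 bp
  24→33: 9 bp
  33→42: 9 bp
  42→50: 8 bp
  50→57: 7 bp
  57→4 (wrap): 72-57+4 = 19 bp

[6,7,8,9,9,14,19]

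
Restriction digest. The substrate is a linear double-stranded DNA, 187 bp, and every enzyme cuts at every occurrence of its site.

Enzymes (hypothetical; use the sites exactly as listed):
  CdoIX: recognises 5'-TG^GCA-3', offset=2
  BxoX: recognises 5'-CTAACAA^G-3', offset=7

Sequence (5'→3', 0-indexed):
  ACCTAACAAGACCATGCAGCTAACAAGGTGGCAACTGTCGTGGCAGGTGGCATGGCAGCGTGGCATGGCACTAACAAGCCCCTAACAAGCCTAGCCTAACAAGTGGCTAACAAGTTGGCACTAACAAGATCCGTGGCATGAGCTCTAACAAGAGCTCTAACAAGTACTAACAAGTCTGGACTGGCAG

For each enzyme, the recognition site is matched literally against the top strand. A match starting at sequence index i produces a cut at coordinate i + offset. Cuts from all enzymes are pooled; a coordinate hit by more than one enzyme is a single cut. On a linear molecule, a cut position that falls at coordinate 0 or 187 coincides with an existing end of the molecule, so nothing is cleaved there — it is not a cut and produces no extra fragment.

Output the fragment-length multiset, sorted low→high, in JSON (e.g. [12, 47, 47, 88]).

[4,4,4,5,5,7,8,8,9,10,10,10,10,11,11,12,12,14,16,17]

Site scan:
  CdoIX TGGCA/2: at [28, 40, 47, 52, 60, 65, 115, 133, 181] ⇒ [30, 42, 49, 54, 62, 67, 117, 135, 183]
  BxoX CTAACAAG/7: at [2, 19, 70, 81, 95, 106, 120, 144, 156, 166] ⇒ [9, 26, 77, 88, 102, 113, 127, 151, 163, 173]

All cut coordinates (distinct, sorted): [9, 26, 30, 42, 49, 54, 62, 67, 77, 88, 102, 113, 117, 127, 135, 151, 163, 173, 183]

Fragments:
  [0,9): 9 bp
  [9,26): 17 bp
  [26,30): 4 bp
  [30,42): 12 bp
  [42,49): 7 bp
  [49,54): 5 bp
  [54,62): 8 bp
  [62,67): 5 bp
  [67,77): 10 bp
  [77,88): 11 bp
  [88,102): 14 bp
  [102,113): 11 bp
  [113,117): 4 bp
  [117,127): 10 bp
  [127,135): 8 bp
  [135,151): 16 bp
  [151,163): 12 bp
  [163,173): 10 bp
  [173,183): 10 bp
  [183,187): 4 bp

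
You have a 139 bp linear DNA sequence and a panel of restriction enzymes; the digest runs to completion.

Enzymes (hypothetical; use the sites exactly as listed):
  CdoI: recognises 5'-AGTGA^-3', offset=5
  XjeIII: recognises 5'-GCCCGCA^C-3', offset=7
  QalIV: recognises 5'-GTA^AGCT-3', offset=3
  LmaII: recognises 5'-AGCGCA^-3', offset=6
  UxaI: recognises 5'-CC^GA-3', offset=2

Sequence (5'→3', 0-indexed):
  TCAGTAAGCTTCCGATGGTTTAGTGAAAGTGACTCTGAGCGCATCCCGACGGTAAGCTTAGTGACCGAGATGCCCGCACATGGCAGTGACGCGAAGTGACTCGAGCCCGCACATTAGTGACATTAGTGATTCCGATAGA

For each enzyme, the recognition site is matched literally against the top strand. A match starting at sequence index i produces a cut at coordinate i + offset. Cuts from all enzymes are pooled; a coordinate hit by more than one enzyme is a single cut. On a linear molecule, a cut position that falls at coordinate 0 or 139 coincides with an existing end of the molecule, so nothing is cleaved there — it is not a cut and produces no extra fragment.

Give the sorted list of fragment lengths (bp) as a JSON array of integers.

[2,4,4,6,6,6,7,7,9,9,10,10,11,11,12,12,13]

Scan for sites:
  CdoI (AGTGA, off=5): starts [21, 27, 59, 84, 94, 115, 124] → cuts [26, 32, 64, 89, 99, 120, 129]
  XjeIII (GCCCGCAC, off=7): starts [71, 104] → cuts [78, 111]
  QalIV (GTAAGCT, off=3): starts [3, 51] → cuts [6, 54]
  LmaII (AGCGCA, off=6): starts [37] → cuts [43]
  UxaI (CCGA, off=2): starts [11, 45, 64, 131] → cuts [13, 47, 66, 133]

Pooled cuts: [6, 13, 26, 32, 43, 47, 54, 64, 66, 78, 89, 99, 111, 120, 129, 133]

Fragment lengths:
  [0,6): 6 bp
  [6,13): 7 bp
  [13,26): 13 bp
  [26,32): 6 bp
  [32,43): 11 bp
  [43,47): 4 bp
  [47,54): 7 bp
  [54,64): 10 bp
  [64,66): 2 bp
  [66,78): 12 bp
  [78,89): 11 bp
  [89,99): 10 bp
  [99,111): 12 bp
  [111,120): 9 bp
  [120,129): 9 bp
  [129,133): 4 bp
  [133,139): 6 bp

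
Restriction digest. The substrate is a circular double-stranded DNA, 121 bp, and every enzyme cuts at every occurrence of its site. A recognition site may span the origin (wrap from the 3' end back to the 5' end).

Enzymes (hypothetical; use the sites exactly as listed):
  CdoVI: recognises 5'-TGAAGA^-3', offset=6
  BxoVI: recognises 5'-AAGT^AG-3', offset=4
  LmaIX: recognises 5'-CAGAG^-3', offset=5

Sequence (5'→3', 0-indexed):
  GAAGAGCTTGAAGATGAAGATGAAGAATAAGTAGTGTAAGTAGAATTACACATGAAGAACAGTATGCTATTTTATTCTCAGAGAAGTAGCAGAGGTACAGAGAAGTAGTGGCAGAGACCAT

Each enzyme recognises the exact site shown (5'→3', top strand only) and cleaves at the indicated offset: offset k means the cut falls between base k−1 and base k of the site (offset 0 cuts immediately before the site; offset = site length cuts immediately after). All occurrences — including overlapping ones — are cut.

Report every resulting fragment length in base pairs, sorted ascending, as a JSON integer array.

[4,4,6,6,6,7,8,9,9,10,10,17,25]

Per-enzyme occurrences:
  CdoVI TGAAGA/6: at [8, 14, 20, 52, 120] ⇒ [5, 14, 20, 26, 58]
  BxoVI AAGTAG/4: at [28, 37, 83, 102] ⇒ [32, 41, 87, 106]
  LmaIX CAGAG/5: at [78, 89, 97, 111] ⇒ [83, 94, 102, 116]

All cut coordinates (distinct, sorted): [5, 14, 20, 26, 32, 41, 58, 83, 87, 94, 102, 106, 116]

Fragments:
  5→14: 9 bp
  14→20: 6 bp
  20→26: 6 bp
  26→32: 6 bp
  32→41: 9 bp
  41→58: 17 bp
  58→83: 25 bp
  83→87: 4 bp
  87→94: 7 bp
  94→102: 8 bp
  102→106: 4 bp
  106→116: 10 bp
  116→5 (wrap): 121-116+5 = 10 bp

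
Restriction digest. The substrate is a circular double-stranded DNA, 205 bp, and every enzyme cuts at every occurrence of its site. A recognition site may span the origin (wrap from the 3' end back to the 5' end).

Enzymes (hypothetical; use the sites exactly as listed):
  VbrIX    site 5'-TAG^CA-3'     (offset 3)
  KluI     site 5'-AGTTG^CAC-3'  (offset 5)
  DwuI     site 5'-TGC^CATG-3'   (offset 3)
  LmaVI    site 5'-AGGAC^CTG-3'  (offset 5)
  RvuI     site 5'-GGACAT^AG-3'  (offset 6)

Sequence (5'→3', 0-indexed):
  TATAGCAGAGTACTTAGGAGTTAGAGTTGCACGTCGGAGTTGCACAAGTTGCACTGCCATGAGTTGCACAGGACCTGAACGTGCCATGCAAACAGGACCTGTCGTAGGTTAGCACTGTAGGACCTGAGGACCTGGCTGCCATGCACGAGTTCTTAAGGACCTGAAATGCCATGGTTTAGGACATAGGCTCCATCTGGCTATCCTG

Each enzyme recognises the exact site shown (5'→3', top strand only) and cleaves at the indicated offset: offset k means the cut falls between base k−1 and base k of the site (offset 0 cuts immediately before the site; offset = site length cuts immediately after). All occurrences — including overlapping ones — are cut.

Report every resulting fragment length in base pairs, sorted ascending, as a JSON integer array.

Scan for sites:
  VbrIX TAGCA/3: at [2, 109] ⇒ [5, 112]
  KluI AGTTGCAC/5: at [24, 37, 46, 61] ⇒ [29, 42, 51, 66]
  DwuI TGCCATG/3: at [54, 81, 136, 166] ⇒ [57, 84, 139, 169]
  LmaVI AGGACCTG/5: at [69, 93, 118, 126, 155] ⇒ [74, 98, 123, 131, 160]
  RvuI GGACATAG/6: at [178] ⇒ [184]

Pooled cuts: [5, 29, 42, 51, 57, 66, 74, 84, 98, 112, 123, 131, 139, 160, 169, 184]

Fragment lengths:
  5→29: 24 bp
  29→42: 13 bp
  42→51: 9 bp
  51→57: 6 bp
  57→66: 9 bp
  66→74: 8 bp
  74→84: 10 bp
  84→98: 14 bp
  98→112: 14 bp
  112→123: 11 bp
  123→131: 8 bp
  131→139: 8 bp
  139→160: 21 bp
  160→169: 9 bp
  169→184: 15 bp
  184→5 (wrap): 205-184+5 = 26 bp

[6,8,8,8,9,9,9,10,11,13,14,14,15,21,24,26]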